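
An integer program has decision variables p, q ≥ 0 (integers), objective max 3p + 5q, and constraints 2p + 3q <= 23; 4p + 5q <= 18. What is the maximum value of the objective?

(p,q)=(2,2): 2·2+3·2=10≤23, 4·2+5·2=18≤18, objective 16.
(p,q)=(0,3): 2·0+3·3=9≤23, 4·0+5·3=15≤18, objective 15.
(p,q)=(3,1): 2·3+3·1=9≤23, 4·3+5·1=17≤18, objective 14.
Maximum is 16 at (p,q)=(2,2).

16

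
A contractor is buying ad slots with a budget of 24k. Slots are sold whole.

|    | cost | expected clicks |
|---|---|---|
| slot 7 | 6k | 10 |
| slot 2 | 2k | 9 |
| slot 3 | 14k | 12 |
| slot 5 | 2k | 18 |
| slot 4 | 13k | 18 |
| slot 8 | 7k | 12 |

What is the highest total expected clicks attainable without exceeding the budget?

This is an integer program with binary decision variables.
Allowing fractional choices, the relaxed optimum would be about 58.7, but ad slots are indivisible.
slot 2 + slot 5 + slot 4 + slot 8: cost 2 + 2 + 13 + 7 = 24 ≤ 24, expected clicks 9 + 18 + 18 + 12 = 57.
slot 7 + slot 2 + slot 5 + slot 4: cost 6 + 2 + 2 + 13 = 23 ≤ 24, expected clicks 10 + 9 + 18 + 18 = 55.
Best is slot 2, slot 5, slot 4, and slot 8 with total expected clicks 57.

57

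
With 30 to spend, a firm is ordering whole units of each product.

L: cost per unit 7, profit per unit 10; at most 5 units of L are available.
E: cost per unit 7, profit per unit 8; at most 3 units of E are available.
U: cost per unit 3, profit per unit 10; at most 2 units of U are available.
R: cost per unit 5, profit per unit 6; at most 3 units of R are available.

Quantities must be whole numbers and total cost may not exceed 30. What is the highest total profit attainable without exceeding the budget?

This is a bounded integer knapsack.
Take 2×L, 2×U, and 2×R: cost 30 ≤ 30, profit 2·10 + 2·10 + 2·6 = 52.
U has the best ratio (10/3) and is taken to its limit of 2; remaining capacity is filled optimally with the others.

52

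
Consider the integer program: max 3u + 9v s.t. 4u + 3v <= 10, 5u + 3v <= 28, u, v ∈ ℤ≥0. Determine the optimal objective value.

(u,v)=(0,3) is feasible, giving 27.
(u,v)=(1,2) is feasible, giving 21.
No feasible integer point exceeds 27.

27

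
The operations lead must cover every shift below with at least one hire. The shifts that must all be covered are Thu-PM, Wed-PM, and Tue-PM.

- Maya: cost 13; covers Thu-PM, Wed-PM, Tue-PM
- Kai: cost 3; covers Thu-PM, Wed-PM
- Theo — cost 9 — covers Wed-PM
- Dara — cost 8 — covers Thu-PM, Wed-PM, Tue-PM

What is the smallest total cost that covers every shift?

8

The greedy cost-per-new-shift heuristic would pick Kai and Dara for 11, but a cheaper cover exists.
Dara alone covers Thu-PM, Wed-PM, Tue-PM — every shift.
Total cost: 8.
No cover costs less than 8.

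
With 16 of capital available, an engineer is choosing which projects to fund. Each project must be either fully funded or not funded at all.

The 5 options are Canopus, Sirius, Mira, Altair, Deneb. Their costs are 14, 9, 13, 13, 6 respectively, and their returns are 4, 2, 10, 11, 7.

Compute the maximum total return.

11

Take Altair: cost 13 ≤ 16, return 11.
No other feasible combination does better.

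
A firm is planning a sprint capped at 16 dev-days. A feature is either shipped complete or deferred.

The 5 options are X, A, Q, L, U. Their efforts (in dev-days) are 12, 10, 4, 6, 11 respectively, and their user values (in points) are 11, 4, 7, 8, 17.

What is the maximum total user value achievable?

Allowing fractional choices, the relaxed optimum would be about 25.3, but features are indivisible.
X + Q: effort 12 + 4 = 16 ≤ 16, user value 11 + 7 = 18.
U: effort 11 ≤ 16, user value 17.
Q + U: effort 4 + 11 = 15 ≤ 16, user value 7 + 17 = 24.
Best is Q and U with total user value 24.

24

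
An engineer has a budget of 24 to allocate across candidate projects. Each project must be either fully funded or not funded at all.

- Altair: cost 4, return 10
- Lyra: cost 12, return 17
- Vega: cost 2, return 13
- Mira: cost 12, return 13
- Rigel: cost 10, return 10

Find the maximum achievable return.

40

This is an integer program with binary decision variables.
Lyra + Vega + Rigel: cost 12 + 2 + 10 = 24 ≤ 24, return 17 + 13 + 10 = 40.
Altair + Lyra + Vega: cost 4 + 12 + 2 = 18 ≤ 24, return 10 + 17 + 13 = 40.
The maximum return is 40; one optimal choice is Altair, Lyra, and Vega.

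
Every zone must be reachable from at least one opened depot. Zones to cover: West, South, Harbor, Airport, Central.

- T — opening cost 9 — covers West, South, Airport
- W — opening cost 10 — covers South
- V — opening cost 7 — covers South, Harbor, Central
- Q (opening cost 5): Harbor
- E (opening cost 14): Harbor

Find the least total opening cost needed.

This is a weighted set-cover instance.
Choose T and V: together they cover West, South, Harbor, Airport, Central — every zone.
Total opening cost: 9 + 7 = 16.
No cover costs less than 16.

16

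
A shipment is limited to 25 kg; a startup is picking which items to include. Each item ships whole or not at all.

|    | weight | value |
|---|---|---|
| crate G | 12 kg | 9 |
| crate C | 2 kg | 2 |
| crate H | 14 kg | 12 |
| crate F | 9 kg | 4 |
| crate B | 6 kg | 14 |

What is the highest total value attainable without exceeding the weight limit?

Allowing fractional choices, the relaxed optimum would be about 30.2, but items are indivisible.
crate C + crate H + crate B: weight 2 + 14 + 6 = 22 ≤ 25, value 2 + 12 + 14 = 28.
crate H + crate B: weight 14 + 6 = 20 ≤ 25, value 12 + 14 = 26.
crate G + crate C + crate B: weight 12 + 2 + 6 = 20 ≤ 25, value 9 + 2 + 14 = 25.
Best is crate C, crate H, and crate B with total value 28.

28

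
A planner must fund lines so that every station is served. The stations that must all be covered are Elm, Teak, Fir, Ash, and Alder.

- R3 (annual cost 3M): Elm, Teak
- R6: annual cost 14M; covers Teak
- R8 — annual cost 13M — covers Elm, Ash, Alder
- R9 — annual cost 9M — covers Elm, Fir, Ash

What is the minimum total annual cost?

Choose R3, R8, and R9: together they cover Elm, Teak, Fir, Ash, Alder — every station.
Total annual cost: 3 + 13 + 9 = 25.
No cover costs less than 25.

25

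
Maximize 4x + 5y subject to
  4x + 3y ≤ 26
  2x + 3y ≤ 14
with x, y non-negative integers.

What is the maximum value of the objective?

26

(x,y)=(4,2) is feasible, giving 26.
(x,y)=(5,1) is feasible, giving 25.
(x,y)=(6,0) is feasible, giving 24.
The best lattice point is (4,2), giving 26.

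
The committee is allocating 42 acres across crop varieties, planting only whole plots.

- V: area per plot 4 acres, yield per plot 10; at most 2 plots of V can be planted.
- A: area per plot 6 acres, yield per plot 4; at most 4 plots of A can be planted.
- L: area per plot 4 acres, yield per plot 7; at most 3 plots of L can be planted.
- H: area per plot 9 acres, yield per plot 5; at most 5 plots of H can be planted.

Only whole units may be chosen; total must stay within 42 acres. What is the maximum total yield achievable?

54

Take 2×V, 2×A, 3×L, and 1×H: area 41 ≤ 42, yield 2·10 + 2·4 + 3·7 + 1·5 = 54.
V has the best ratio (10/4) and is taken to its limit of 2; remaining capacity is filled optimally with the others.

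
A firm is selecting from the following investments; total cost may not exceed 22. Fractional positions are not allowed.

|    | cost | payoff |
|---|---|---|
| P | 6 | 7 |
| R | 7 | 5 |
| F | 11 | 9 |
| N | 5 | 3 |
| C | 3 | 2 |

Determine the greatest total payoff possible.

19

Allowing fractional choices, the relaxed optimum would be about 19.6, but investments are indivisible.
P + R + N + C: cost 6 + 7 + 5 + 3 = 21 ≤ 22, payoff 7 + 5 + 3 + 2 = 17.
P + F + C: cost 6 + 11 + 3 = 20 ≤ 22, payoff 7 + 9 + 2 = 18.
P + F + N: cost 6 + 11 + 5 = 22 ≤ 22, payoff 7 + 9 + 3 = 19.
Best is P, F, and N with total payoff 19.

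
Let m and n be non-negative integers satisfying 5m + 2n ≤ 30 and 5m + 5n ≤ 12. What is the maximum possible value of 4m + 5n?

10

(m,n)=(0,2) is feasible, giving 10.
(m,n)=(1,1) is feasible, giving 9.
(m,n)=(0,1) is feasible, giving 5.
The best lattice point is (0,2), giving 10.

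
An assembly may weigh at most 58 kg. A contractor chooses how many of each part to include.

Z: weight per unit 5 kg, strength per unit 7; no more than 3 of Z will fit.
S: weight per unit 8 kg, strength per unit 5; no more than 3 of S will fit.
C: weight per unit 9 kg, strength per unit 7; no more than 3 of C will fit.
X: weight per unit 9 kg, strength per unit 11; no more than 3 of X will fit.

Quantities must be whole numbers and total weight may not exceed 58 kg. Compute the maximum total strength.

This is a bounded integer knapsack.
2×Z, 2×C, and 3×X: weight 55 ≤ 58, strength 2·7 + 2·7 + 3·11 = 61.
3×Z, 2×S, and 3×X: weight 58 ≤ 58, strength 3·7 + 2·5 + 3·11 = 64.
Best is 64.

64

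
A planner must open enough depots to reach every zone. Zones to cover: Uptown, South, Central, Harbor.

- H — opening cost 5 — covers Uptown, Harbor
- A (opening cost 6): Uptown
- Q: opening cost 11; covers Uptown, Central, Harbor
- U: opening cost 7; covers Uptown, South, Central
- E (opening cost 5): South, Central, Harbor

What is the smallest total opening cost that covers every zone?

Choose H and E: together they cover Uptown, South, Central, Harbor — every zone.
Total opening cost: 5 + 5 = 10.
No cover costs less than 10.

10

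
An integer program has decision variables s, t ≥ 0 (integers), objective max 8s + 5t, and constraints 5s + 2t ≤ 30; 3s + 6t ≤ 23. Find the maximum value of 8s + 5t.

The continuous relaxation peaks at (5.58, 1.04) with value 49.88; rounding to a feasible lattice point costs some objective.
(s,t)=(6,0): 5·6+2·0=30≤30, 3·6+6·0=18≤23, objective 48.
(s,t)=(5,1): 5·5+2·1=27≤30, 3·5+6·1=21≤23, objective 45.
(s,t)=(5,0): 5·5+2·0=25≤30, 3·5+6·0=15≤23, objective 40.
The best lattice point is (6,0), giving 48.

48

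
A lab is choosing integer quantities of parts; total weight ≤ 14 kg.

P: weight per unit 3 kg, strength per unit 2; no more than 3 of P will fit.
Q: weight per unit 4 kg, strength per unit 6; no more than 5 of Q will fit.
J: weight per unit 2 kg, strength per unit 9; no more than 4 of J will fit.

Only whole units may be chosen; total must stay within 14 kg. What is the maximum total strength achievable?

42

This is a bounded integer knapsack.
Take 1×Q and 4×J: weight 12 ≤ 14, strength 1·6 + 4·9 = 42.
J has the best ratio (9/2) and is taken to its limit of 4; remaining capacity is filled optimally with the others.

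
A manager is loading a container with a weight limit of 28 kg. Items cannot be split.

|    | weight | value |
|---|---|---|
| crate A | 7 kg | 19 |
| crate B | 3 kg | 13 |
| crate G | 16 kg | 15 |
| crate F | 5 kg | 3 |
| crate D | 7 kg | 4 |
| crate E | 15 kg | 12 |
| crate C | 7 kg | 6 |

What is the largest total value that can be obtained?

Take crate A, crate B, and crate G: weight 7 + 3 + 16 = 26 ≤ 28, value 19 + 13 + 15 = 47.
No other feasible combination does better.

47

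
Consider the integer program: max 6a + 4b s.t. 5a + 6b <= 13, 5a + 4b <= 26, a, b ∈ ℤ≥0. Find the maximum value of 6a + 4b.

12

The continuous relaxation peaks at (2.6, 0) with value 15.60; rounding to a feasible lattice point costs some objective.
(a,b)=(2,0): 5·2+6·0=10≤13, 5·2+4·0=10≤26, objective 12.
(a,b)=(1,1): 5·1+6·1=11≤13, 5·1+4·1=9≤26, objective 10.
(a,b)=(1,0): 5·1+6·0=5≤13, 5·1+4·0=5≤26, objective 6.
Maximum is 12 at (a,b)=(2,0).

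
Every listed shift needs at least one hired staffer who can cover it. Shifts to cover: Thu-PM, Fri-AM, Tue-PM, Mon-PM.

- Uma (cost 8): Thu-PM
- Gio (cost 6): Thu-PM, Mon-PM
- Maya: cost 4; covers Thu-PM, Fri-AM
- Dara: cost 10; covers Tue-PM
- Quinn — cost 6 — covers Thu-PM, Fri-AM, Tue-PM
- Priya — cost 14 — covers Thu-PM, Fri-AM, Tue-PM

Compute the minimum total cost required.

The greedy cost-per-new-shift heuristic would pick Maya, Gio, and Quinn for 16, but a cheaper cover exists.
Choose Gio and Quinn: together they cover Thu-PM, Fri-AM, Tue-PM, Mon-PM — every shift.
Total cost: 6 + 6 = 12.
No cover costs less than 12.

12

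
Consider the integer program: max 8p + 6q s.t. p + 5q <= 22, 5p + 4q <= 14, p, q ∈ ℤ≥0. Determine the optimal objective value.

(p,q)=(2,1): 1·2+5·1=7≤22, 5·2+4·1=14≤14, objective 22.
(p,q)=(1,2): 1·1+5·2=11≤22, 5·1+4·2=13≤14, objective 20.
The best lattice point is (2,1), giving 22.

22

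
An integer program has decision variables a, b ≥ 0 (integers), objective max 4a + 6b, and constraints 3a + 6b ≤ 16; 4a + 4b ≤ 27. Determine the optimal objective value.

(a,b)=(5,0): 3·5+6·0=15≤16, 4·5+4·0=20≤27, objective 20.
(a,b)=(4,0): 3·4+6·0=12≤16, 4·4+4·0=16≤27, objective 16.
The best lattice point is (5,0), giving 20.

20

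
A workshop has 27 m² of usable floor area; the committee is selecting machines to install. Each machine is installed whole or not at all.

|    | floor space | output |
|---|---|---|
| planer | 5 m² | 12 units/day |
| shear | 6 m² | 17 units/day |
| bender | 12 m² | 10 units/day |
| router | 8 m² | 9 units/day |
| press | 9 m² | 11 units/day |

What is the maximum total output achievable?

planer + shear + router: floor space 5 + 6 + 8 = 19 ≤ 27, output 12 + 17 + 9 = 38.
planer + shear + press: floor space 5 + 6 + 9 = 20 ≤ 27, output 12 + 17 + 11 = 40.
planer + shear + bender: floor space 5 + 6 + 12 = 23 ≤ 27, output 12 + 17 + 10 = 39.
Best is planer, shear, and press with total output 40.

40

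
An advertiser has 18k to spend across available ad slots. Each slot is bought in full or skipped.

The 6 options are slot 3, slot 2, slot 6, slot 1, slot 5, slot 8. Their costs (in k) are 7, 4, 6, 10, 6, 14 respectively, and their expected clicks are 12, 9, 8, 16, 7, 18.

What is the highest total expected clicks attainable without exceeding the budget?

Allowing fractional choices, the relaxed optimum would be about 32.2, but ad slots are indivisible.
slot 3 + slot 2 + slot 6: cost 7 + 4 + 6 = 17 ≤ 18, expected clicks 12 + 9 + 8 = 29.
slot 3 + slot 2 + slot 5: cost 7 + 4 + 6 = 17 ≤ 18, expected clicks 12 + 9 + 7 = 28.
slot 3 + slot 1: cost 7 + 10 = 17 ≤ 18, expected clicks 12 + 16 = 28.
Best is slot 3, slot 2, and slot 6 with total expected clicks 29.

29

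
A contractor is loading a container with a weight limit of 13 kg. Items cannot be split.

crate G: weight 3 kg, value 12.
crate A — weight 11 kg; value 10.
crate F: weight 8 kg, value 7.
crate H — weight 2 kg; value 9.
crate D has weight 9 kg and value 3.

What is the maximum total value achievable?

28

This is an integer program with binary decision variables.
Allowing fractional choices, the relaxed optimum would be about 28.3, but items are indivisible.
crate G + crate F + crate H: weight 3 + 8 + 2 = 13 ≤ 13, value 12 + 7 + 9 = 28.
crate G + crate H: weight 3 + 2 = 5 ≤ 13, value 12 + 9 = 21.
crate G + crate F: weight 3 + 8 = 11 ≤ 13, value 12 + 7 = 19.
Best is crate G, crate F, and crate H with total value 28.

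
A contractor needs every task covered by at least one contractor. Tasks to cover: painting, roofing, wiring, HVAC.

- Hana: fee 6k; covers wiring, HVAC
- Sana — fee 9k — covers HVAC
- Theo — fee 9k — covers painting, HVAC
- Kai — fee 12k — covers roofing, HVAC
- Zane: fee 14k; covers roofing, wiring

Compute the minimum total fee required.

23

This is an integer covering problem.
The greedy cost-per-new-task heuristic would pick Hana, Theo, and Kai for 27, but a cheaper cover exists.
Choose Theo and Zane: together they cover painting, roofing, wiring, HVAC — every task.
Total fee: 9 + 14 = 23.
No cover costs less than 23.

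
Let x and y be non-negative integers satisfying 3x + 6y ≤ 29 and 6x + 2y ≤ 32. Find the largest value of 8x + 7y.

47

The continuous relaxation peaks at (4.47, 2.6) with value 53.93; rounding to a feasible lattice point costs some objective.
(x,y)=(5,1) is feasible, giving 47.
(x,y)=(4,2) is feasible, giving 46.
(x,y)=(3,3) is feasible, giving 45.
(x,y)=(5,0) is feasible, giving 40.
No feasible integer point exceeds 47.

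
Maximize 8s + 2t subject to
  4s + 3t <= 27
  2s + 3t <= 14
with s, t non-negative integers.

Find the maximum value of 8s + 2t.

Relaxing integrality, the LP optimum is 54.00 at (s,t) = (6.75, 0), which is not an integer point.
(s,t)=(6,0): 4·6+3·0=24≤27, 2·6+3·0=12≤14, objective 48.
(s,t)=(5,1): 4·5+3·1=23≤27, 2·5+3·1=13≤14, objective 42.
The best lattice point is (6,0), giving 48.

48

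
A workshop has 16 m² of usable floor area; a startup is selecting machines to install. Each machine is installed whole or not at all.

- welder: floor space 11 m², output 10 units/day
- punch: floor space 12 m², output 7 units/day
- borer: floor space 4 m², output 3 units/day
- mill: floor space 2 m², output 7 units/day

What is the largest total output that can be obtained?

This is an integer program with binary decision variables.
Take welder and mill: floor space 11 + 2 = 13 ≤ 16, output 10 + 7 = 17.
No other feasible combination does better.

17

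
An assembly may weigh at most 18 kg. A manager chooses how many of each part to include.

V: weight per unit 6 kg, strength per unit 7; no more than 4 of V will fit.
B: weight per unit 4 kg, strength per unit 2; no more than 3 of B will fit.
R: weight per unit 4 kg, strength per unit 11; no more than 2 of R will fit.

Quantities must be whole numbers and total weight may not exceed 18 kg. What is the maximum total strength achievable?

31

Take 1×V, 1×B, and 2×R: weight 18 ≤ 18, strength 1·7 + 1·2 + 2·11 = 31.
R has the best ratio (11/4) and is taken to its limit of 2; remaining capacity is filled optimally with the others.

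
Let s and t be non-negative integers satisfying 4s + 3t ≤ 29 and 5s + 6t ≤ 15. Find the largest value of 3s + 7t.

14

(s,t)=(0,2): 4·0+3·2=6≤29, 5·0+6·2=12≤15, objective 14.
(s,t)=(1,1): 4·1+3·1=7≤29, 5·1+6·1=11≤15, objective 10.
(s,t)=(0,1): 4·0+3·1=3≤29, 5·0+6·1=6≤15, objective 7.
The best lattice point is (0,2), giving 14.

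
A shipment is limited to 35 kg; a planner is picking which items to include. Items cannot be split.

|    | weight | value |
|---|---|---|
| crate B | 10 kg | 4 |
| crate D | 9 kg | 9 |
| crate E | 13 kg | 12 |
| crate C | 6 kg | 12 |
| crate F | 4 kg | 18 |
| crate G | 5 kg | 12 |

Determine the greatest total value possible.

crate B + crate D + crate C + crate F + crate G: weight 10 + 9 + 6 + 4 + 5 = 34 ≤ 35, value 4 + 9 + 12 + 18 + 12 = 55.
crate E + crate C + crate F + crate G: weight 13 + 6 + 4 + 5 = 28 ≤ 35, value 12 + 12 + 18 + 12 = 54.
Best is crate B, crate D, crate C, crate F, and crate G with total value 55.

55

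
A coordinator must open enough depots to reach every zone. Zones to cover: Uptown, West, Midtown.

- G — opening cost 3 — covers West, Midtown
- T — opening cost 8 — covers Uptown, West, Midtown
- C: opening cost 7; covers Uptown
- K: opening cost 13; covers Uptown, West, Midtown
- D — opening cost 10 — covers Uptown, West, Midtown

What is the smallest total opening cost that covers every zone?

8

This is a weighted set-cover instance.
T alone covers Uptown, West, Midtown — every zone.
Total opening cost: 8.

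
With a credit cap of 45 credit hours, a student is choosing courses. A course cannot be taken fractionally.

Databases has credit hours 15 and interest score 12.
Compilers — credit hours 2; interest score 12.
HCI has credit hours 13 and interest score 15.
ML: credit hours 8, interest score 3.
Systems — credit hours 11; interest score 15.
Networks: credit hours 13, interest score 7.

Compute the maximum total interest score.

Allowing fractional choices, the relaxed optimum would be about 56.2, but courses are indivisible.
Databases + Compilers + HCI + Systems: credit hours 15 + 2 + 13 + 11 = 41 ≤ 45, interest score 12 + 12 + 15 + 15 = 54.
Databases + Compilers + Systems + Networks: credit hours 15 + 2 + 11 + 13 = 41 ≤ 45, interest score 12 + 12 + 15 + 7 = 46.
Compilers + HCI + Systems + Networks: credit hours 2 + 13 + 11 + 13 = 39 ≤ 45, interest score 12 + 15 + 15 + 7 = 49.
Best is Databases, Compilers, HCI, and Systems with total interest score 54.

54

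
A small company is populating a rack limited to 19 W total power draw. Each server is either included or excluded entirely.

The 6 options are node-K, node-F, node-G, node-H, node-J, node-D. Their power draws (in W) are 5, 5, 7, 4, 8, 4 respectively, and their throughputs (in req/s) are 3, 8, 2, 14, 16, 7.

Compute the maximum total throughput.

38

node-F + node-H + node-J: power draw 5 + 4 + 8 = 17 ≤ 19, throughput 8 + 14 + 16 = 38.
node-H + node-J + node-D: power draw 4 + 8 + 4 = 16 ≤ 19, throughput 14 + 16 + 7 = 37.
Best is node-F, node-H, and node-J with total throughput 38.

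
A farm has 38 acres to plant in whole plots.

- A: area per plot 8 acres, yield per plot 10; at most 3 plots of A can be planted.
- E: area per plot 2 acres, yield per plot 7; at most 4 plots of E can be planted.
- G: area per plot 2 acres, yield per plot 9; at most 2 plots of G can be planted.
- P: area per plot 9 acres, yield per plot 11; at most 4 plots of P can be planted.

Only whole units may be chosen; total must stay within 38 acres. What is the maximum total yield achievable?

78

G has the best ratio (9/2); taking only G gives at most 2×9 = 18 (stopped by the supply cap of 2).
Mixing does better — 1×A, 4×E, 2×G, and 2×P: area 38 ≤ 38, yield 1·10 + 4·7 + 2·9 + 2·11 = 78.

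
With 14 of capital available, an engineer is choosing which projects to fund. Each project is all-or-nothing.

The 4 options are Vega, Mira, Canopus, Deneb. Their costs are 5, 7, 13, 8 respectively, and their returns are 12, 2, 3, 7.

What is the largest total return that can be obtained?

19

Take Vega and Deneb: cost 5 + 8 = 13 ≤ 14, return 12 + 7 = 19.
No other feasible combination does better.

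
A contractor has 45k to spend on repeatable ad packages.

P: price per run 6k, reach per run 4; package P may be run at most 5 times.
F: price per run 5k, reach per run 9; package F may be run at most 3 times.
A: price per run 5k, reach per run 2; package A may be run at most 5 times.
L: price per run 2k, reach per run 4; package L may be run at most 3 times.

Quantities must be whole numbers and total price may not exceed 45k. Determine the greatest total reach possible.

55

Take 4×P, 3×F, and 3×L: price 45 ≤ 45, reach 4·4 + 3·9 + 3·4 = 55.
L has the best ratio (4/2) and is taken to its limit of 3; remaining capacity is filled optimally with the others.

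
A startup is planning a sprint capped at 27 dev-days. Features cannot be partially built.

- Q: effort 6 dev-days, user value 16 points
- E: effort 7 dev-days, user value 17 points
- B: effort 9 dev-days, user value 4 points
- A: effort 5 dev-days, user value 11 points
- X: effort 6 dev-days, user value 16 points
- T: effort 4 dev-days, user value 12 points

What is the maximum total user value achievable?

61

This is an integer program with binary decision variables.
Allowing fractional choices, the relaxed optimum would be about 69.8, but features are indivisible.
Q + E + A + X: effort 6 + 7 + 5 + 6 = 24 ≤ 27, user value 16 + 17 + 11 + 16 = 60.
Q + E + A + T: effort 6 + 7 + 5 + 4 = 22 ≤ 27, user value 16 + 17 + 11 + 12 = 56.
Q + E + X + T: effort 6 + 7 + 6 + 4 = 23 ≤ 27, user value 16 + 17 + 16 + 12 = 61.
Best is Q, E, X, and T with total user value 61.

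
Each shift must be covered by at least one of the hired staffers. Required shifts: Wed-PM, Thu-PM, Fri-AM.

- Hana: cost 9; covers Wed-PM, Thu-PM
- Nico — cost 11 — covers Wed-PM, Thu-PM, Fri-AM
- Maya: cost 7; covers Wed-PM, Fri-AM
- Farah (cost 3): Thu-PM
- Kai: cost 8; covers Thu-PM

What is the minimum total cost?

10

Choose Maya and Farah: together they cover Wed-PM, Thu-PM, Fri-AM — every shift.
Total cost: 7 + 3 = 10.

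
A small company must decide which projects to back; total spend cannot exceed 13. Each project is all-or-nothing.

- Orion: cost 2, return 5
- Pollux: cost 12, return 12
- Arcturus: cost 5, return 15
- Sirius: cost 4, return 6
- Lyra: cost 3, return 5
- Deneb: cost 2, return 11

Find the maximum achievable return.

37

Take Orion, Arcturus, Sirius, and Deneb: cost 2 + 5 + 4 + 2 = 13 ≤ 13, return 5 + 15 + 6 + 11 = 37.
No other feasible combination does better.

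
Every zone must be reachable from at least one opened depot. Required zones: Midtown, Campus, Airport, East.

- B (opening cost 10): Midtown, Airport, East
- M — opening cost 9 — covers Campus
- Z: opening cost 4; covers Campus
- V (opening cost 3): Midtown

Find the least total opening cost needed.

This is a weighted set-cover instance.
The greedy cost-per-new-zone heuristic would pick V, Z, and B for 17, but a cheaper cover exists.
Choose B and Z: together they cover Midtown, Campus, Airport, East — every zone.
Total opening cost: 10 + 4 = 14.
No cover costs less than 14.

14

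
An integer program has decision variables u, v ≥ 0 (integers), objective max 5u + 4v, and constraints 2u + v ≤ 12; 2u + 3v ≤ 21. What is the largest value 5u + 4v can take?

The continuous relaxation peaks at (3.75, 4.5) with value 36.75; rounding to a feasible lattice point costs some objective.
(u,v)=(4,4): 2·4+1·4=12≤12, 2·4+3·4=20≤21, objective 36.
(u,v)=(3,5): 2·3+1·5=11≤12, 2·3+3·5=21≤21, objective 35.
(u,v)=(4,3): 2·4+1·3=11≤12, 2·4+3·3=17≤21, objective 32.
The best lattice point is (4,4), giving 36.

36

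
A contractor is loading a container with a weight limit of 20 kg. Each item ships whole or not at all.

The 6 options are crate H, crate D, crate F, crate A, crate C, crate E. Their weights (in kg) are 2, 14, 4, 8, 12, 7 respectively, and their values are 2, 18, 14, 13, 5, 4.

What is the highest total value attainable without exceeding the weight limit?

crate H + crate D + crate F: weight 2 + 14 + 4 = 20 ≤ 20, value 2 + 18 + 14 = 34.
crate D + crate F: weight 14 + 4 = 18 ≤ 20, value 18 + 14 = 32.
crate F + crate A + crate E: weight 4 + 8 + 7 = 19 ≤ 20, value 14 + 13 + 4 = 31.
Best is crate H, crate D, and crate F with total value 34.

34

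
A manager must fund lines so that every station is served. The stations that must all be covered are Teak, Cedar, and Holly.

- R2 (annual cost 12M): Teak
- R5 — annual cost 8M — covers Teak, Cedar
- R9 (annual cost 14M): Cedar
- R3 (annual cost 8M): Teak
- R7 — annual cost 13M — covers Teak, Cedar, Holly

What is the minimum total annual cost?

13

R7 alone covers Teak, Cedar, Holly — every station.
Total annual cost: 13.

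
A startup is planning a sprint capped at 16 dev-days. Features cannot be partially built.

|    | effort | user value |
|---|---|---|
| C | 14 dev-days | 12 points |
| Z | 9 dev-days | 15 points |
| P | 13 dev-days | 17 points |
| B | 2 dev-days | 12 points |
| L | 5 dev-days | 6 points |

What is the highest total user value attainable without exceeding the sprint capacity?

33

Treat it as a binary knapsack problem.
Allowing fractional choices, the relaxed optimum would be about 33.5, but features are indivisible.
Z + B + L: effort 9 + 2 + 5 = 16 ≤ 16, user value 15 + 12 + 6 = 33.
Z + B: effort 9 + 2 = 11 ≤ 16, user value 15 + 12 = 27.
P + B: effort 13 + 2 = 15 ≤ 16, user value 17 + 12 = 29.
Best is Z, B, and L with total user value 33.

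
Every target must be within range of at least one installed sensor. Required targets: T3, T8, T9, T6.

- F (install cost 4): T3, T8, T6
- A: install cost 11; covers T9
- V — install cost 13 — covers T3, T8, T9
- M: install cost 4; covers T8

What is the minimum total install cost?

15

This is an integer covering problem.
Choose F and A: together they cover T3, T8, T9, T6 — every target.
Total install cost: 4 + 11 = 15.
No cover costs less than 15.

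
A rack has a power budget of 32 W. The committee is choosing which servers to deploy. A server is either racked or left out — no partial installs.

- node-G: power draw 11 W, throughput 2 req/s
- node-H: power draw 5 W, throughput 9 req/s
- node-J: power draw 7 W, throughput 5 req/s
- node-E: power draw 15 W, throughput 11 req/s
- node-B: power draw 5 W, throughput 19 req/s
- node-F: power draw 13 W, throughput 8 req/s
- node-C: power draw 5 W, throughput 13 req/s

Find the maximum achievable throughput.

Allowing fractional choices, the relaxed optimum would be about 53.4, but servers are indivisible.
node-H + node-E + node-B + node-C: power draw 5 + 15 + 5 + 5 = 30 ≤ 32, throughput 9 + 11 + 19 + 13 = 52.
node-H + node-B + node-F + node-C: power draw 5 + 5 + 13 + 5 = 28 ≤ 32, throughput 9 + 19 + 8 + 13 = 49.
Best is node-H, node-E, node-B, and node-C with total throughput 52.

52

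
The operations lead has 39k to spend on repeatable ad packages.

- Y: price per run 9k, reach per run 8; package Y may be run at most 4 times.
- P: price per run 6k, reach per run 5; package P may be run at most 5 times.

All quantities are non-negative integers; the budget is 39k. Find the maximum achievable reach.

34

Y has the best ratio (8/9); taking only Y gives at most 4×8 = 32 (stopped by the price limit).
Mixing does better — 3×Y and 2×P: price 39 ≤ 39, reach 3·8 + 2·5 = 34.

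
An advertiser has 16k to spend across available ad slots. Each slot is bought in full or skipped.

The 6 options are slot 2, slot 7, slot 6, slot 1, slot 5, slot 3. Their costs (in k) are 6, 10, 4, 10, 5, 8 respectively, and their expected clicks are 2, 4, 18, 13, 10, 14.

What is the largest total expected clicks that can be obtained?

Treat it as a binary knapsack problem.
Allowing fractional choices, the relaxed optimum would be about 40.2, but ad slots are indivisible.
slot 2 + slot 6 + slot 5: cost 6 + 4 + 5 = 15 ≤ 16, expected clicks 2 + 18 + 10 = 30.
slot 6 + slot 3: cost 4 + 8 = 12 ≤ 16, expected clicks 18 + 14 = 32.
slot 6 + slot 1: cost 4 + 10 = 14 ≤ 16, expected clicks 18 + 13 = 31.
Best is slot 6 and slot 3 with total expected clicks 32.

32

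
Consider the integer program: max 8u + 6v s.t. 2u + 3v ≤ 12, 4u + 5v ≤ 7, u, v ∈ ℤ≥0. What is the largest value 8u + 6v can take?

8

(u,v)=(1,0) is feasible, giving 8.
(u,v)=(0,1) is feasible, giving 6.
(u,v)=(0,0) is feasible, giving 0.
No feasible integer point exceeds 8.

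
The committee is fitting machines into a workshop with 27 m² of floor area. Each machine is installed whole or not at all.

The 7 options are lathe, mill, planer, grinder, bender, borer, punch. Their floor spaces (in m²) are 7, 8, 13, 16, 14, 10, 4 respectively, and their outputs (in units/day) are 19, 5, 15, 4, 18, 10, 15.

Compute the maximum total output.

This is a 0-1 knapsack instance.
Take lathe, bender, and punch: floor space 7 + 14 + 4 = 25 ≤ 27, output 19 + 18 + 15 = 52.
No other feasible combination does better.

52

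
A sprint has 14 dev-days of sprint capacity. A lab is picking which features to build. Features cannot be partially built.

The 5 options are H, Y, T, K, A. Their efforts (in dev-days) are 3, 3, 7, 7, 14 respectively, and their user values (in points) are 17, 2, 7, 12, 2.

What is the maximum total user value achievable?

31

This is a 0-1 knapsack instance.
Take H, Y, and K: effort 3 + 3 + 7 = 13 ≤ 14, user value 17 + 2 + 12 = 31.
No other feasible combination does better.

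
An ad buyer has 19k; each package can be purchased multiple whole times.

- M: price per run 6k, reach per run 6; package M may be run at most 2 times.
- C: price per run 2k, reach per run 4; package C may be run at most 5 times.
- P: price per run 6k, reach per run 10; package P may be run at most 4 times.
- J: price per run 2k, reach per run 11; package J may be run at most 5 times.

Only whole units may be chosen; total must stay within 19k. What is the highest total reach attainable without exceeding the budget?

71

J has the best ratio (11/2); taking only J gives at most 5×11 = 55 (stopped by the supply cap of 5).
Mixing does better — 4×C and 5×J: price 18 ≤ 19, reach 4·4 + 5·11 = 71.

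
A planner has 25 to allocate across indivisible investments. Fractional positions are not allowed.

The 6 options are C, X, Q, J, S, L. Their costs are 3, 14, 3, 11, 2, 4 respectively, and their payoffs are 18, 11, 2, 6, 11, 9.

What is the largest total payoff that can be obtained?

49

Allowing fractional choices, the relaxed optimum would be about 50.3, but investments are indivisible.
C + J + S + L: cost 3 + 11 + 2 + 4 = 20 ≤ 25, payoff 18 + 6 + 11 + 9 = 44.
C + Q + J + S + L: cost 3 + 3 + 11 + 2 + 4 = 23 ≤ 25, payoff 18 + 2 + 6 + 11 + 9 = 46.
C + X + S + L: cost 3 + 14 + 2 + 4 = 23 ≤ 25, payoff 18 + 11 + 11 + 9 = 49.
Best is C, X, S, and L with total payoff 49.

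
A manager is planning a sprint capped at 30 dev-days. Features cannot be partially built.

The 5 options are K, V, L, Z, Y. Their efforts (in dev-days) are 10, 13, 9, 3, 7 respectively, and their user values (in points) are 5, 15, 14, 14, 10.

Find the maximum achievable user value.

43

Allowing fractional choices, the relaxed optimum would be about 50.7, but features are indivisible.
K + L + Z + Y: effort 10 + 9 + 3 + 7 = 29 ≤ 30, user value 5 + 14 + 14 + 10 = 43.
V + L + Z: effort 13 + 9 + 3 = 25 ≤ 30, user value 15 + 14 + 14 = 43.
The maximum user value is 43; one optimal choice is V, L, and Z.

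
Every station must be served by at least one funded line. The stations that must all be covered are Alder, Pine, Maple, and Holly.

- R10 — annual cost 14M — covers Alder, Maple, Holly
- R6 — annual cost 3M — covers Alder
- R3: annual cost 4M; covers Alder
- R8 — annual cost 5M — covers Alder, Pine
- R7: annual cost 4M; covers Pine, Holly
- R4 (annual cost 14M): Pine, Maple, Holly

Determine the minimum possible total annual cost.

Choose R6 and R4: together they cover Alder, Pine, Maple, Holly — every station.
Total annual cost: 3 + 14 = 17.

17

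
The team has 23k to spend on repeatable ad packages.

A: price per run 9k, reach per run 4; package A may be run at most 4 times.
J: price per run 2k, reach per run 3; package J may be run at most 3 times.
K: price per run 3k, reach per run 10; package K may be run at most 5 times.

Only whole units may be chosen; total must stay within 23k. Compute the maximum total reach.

3×J and 5×K: price 21 ≤ 23, reach 3·3 + 5·10 = 59.
2×J and 5×K: price 19 ≤ 23, reach 2·3 + 5·10 = 56.
Best is 59.

59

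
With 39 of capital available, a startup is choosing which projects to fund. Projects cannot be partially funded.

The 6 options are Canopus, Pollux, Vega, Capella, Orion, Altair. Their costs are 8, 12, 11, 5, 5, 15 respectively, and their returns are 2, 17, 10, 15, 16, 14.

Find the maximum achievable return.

62

Treat it as a binary knapsack problem.
Pollux + Capella + Orion + Altair: cost 12 + 5 + 5 + 15 = 37 ≤ 39, return 17 + 15 + 16 + 14 = 62.
Pollux + Vega + Capella + Orion: cost 12 + 11 + 5 + 5 = 33 ≤ 39, return 17 + 10 + 15 + 16 = 58.
Vega + Capella + Orion + Altair: cost 11 + 5 + 5 + 15 = 36 ≤ 39, return 10 + 15 + 16 + 14 = 55.
Best is Pollux, Capella, Orion, and Altair with total return 62.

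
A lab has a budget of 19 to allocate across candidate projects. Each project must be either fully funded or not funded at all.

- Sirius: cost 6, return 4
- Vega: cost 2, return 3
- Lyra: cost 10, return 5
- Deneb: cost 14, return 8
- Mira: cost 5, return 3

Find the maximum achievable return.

12

Allowing fractional choices, the relaxed optimum would be about 13.4, but projects are indivisible.
Sirius + Vega + Lyra: cost 6 + 2 + 10 = 18 ≤ 19, return 4 + 3 + 5 = 12.
Vega + Deneb: cost 2 + 14 = 16 ≤ 19, return 3 + 8 = 11.
Vega + Lyra + Mira: cost 2 + 10 + 5 = 17 ≤ 19, return 3 + 5 + 3 = 11.
Best is Sirius, Vega, and Lyra with total return 12.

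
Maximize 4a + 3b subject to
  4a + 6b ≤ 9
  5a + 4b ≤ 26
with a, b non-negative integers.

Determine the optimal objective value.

8

(a,b)=(2,0): 4·2+6·0=8≤9, 5·2+4·0=10≤26, objective 8.
(a,b)=(1,0): 4·1+6·0=4≤9, 5·1+4·0=5≤26, objective 4.
Maximum is 8 at (a,b)=(2,0).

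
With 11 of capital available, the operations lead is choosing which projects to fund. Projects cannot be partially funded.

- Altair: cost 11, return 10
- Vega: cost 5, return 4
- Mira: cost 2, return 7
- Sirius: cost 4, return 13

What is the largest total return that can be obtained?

Treat it as a binary knapsack problem.
Allowing fractional choices, the relaxed optimum would be about 24.5, but projects are indivisible.
Mira + Sirius: cost 2 + 4 = 6 ≤ 11, return 7 + 13 = 20.
Vega + Mira + Sirius: cost 5 + 2 + 4 = 11 ≤ 11, return 4 + 7 + 13 = 24.
Vega + Sirius: cost 5 + 4 = 9 ≤ 11, return 4 + 13 = 17.
Best is Vega, Mira, and Sirius with total return 24.

24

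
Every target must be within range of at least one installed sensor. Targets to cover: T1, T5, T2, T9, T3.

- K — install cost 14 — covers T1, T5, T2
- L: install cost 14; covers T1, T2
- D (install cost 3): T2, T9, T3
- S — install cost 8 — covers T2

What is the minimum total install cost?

Choose K and D: together they cover T1, T5, T2, T9, T3 — every target.
Total install cost: 14 + 3 = 17.
No cover costs less than 17.

17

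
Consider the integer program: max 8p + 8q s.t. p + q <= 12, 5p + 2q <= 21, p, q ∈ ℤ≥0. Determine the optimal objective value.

80

(p,q)=(0,10) is feasible, giving 80.
(p,q)=(0,9) is feasible, giving 72.
The best lattice point is (0,10), giving 80.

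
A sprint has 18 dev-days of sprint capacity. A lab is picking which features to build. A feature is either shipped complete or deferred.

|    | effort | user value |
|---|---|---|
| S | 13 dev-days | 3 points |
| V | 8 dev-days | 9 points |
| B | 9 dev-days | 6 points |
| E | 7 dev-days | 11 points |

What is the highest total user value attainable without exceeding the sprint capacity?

Allowing fractional choices, the relaxed optimum would be about 22.0, but features are indivisible.
V + E: effort 8 + 7 = 15 ≤ 18, user value 9 + 11 = 20.
B + E: effort 9 + 7 = 16 ≤ 18, user value 6 + 11 = 17.
Best is V and E with total user value 20.

20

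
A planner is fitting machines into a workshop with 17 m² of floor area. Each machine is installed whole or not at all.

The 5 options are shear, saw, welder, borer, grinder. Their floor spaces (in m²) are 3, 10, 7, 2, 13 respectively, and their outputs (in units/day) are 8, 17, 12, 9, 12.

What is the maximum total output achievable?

Allowing fractional choices, the relaxed optimum would be about 37.5, but machines are indivisible.
shear + welder + borer: floor space 3 + 7 + 2 = 12 ≤ 17, output 8 + 12 + 9 = 29.
shear + saw + borer: floor space 3 + 10 + 2 = 15 ≤ 17, output 8 + 17 + 9 = 34.
saw + welder: floor space 10 + 7 = 17 ≤ 17, output 17 + 12 = 29.
Best is shear, saw, and borer with total output 34.

34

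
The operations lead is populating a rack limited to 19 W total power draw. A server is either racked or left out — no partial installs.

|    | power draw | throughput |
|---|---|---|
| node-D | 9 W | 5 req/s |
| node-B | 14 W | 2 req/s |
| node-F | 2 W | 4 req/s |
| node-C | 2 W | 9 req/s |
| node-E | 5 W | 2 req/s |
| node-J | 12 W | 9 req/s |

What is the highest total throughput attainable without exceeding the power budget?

Treat it as a binary knapsack problem.
Allowing fractional choices, the relaxed optimum would be about 23.7, but servers are indivisible.
node-F + node-C + node-J: power draw 2 + 2 + 12 = 16 ≤ 19, throughput 4 + 9 + 9 = 22.
node-D + node-F + node-C + node-E: power draw 9 + 2 + 2 + 5 = 18 ≤ 19, throughput 5 + 4 + 9 + 2 = 20.
node-C + node-E + node-J: power draw 2 + 5 + 12 = 19 ≤ 19, throughput 9 + 2 + 9 = 20.
Best is node-F, node-C, and node-J with total throughput 22.

22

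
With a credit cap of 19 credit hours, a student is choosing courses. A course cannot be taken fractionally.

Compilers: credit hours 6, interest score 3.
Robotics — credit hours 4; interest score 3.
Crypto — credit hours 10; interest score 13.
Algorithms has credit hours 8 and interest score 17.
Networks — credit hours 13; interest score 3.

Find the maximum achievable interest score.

30

This is an integer program with binary decision variables.
Allowing fractional choices, the relaxed optimum would be about 30.8, but courses are indivisible.
Crypto + Algorithms: credit hours 10 + 8 = 18 ≤ 19, interest score 13 + 17 = 30.
Compilers + Robotics + Algorithms: credit hours 6 + 4 + 8 = 18 ≤ 19, interest score 3 + 3 + 17 = 23.
Robotics + Algorithms: credit hours 4 + 8 = 12 ≤ 19, interest score 3 + 17 = 20.
Best is Crypto and Algorithms with total interest score 30.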